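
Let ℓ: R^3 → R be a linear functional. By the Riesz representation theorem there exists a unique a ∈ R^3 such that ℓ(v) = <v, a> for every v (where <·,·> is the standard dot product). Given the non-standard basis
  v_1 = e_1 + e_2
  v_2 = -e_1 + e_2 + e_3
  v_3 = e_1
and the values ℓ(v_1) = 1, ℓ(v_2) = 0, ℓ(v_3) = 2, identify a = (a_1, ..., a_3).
a = (2, -1, 3)

Write a = (a_1, ..., a_3) in the standard basis. For each basis vector v_i, ℓ(v_i) = <v_i, a> is a linear equation in the a_j's. Collect the n equations into a matrix system V a = ℓ, where row i of V is v_i (expressed in the standard basis). Since V is invertible (lower-triangular with 1s on the diagonal, up to permutation), solve by back-substitution:
  V =
[[1, 1, 0],
 [-1, 1, 1],
 [1, 0, 0]]
  V a = (1, 0, 2)
Solving gives a = (2, -1, 3).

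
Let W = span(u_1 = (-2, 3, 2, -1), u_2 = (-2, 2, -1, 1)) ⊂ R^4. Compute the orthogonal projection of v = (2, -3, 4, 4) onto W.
proj_W(v) = (274/131, -294/131, 77/131, -97/131)

Set up U = [u_1 | ... | u_2] ∈ R^(4×2). The projector onto W = col(U) is P = U (U^T U)^(-1) U^T.
Compute U^T U =
  [18, 7]
  [7, 10],
and U^T v = (-9, -10).
Solve U^T U · c = U^T v for the coefficients: c = (-20/131, -117/131). The projection is proj_W(v) = U c.
Check: (v - proj_W(v)) · u_1 = 0  (should be 0).
Check: (v - proj_W(v)) · u_2 = 0  (should be 0).
Result: proj_W(v) = (274/131, -294/131, 77/131, -97/131).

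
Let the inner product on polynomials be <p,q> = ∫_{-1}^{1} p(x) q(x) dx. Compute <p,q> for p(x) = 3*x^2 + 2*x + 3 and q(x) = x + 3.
<p,q> = 76/3

Expand the product: p(x)·q(x) = 3*x^3 + 11*x^2 + 9*x + 9.
∫_{-1}^{1} of each monomial x^k gives [2/(k+1) if k even, 0 if k odd]. Integrating term-by-term (or equivalently evaluating the antiderivative F(x) = 3*x^4/4 + 11*x^3/3 + 9*x^2/2 + 9*x at the endpoints):
  F(1) − F(−1) = 215/12 − (-89/12) = 76/3.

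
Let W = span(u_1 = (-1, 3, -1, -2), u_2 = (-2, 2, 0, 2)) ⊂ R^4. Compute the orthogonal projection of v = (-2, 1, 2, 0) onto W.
proj_W(v) = (-42/41, 48/41, -3/41, 33/41)

Set up U = [u_1 | ... | u_2] ∈ R^(4×2). The projector onto W = col(U) is P = U (U^T U)^(-1) U^T.
Compute U^T U =
  [15, 4]
  [4, 12],
and U^T v = (3, 6).
Solve U^T U · c = U^T v for the coefficients: c = (3/41, 39/82). The projection is proj_W(v) = U c.
Check: (v - proj_W(v)) · u_1 = 0  (should be 0).
Check: (v - proj_W(v)) · u_2 = 0  (should be 0).
Result: proj_W(v) = (-42/41, 48/41, -3/41, 33/41).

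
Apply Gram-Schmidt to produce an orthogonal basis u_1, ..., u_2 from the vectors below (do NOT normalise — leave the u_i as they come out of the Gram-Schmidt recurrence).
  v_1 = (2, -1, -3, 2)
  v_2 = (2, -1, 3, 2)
Orthogonal basis:
  u_1 = (2, -1, -3, 2)
  u_2 = (2, -1, 3, 2)

Apply the Gram-Schmidt recurrence
  u_1 = v_1
  u_i = v_i − Σ_{j<i} ((v_i · u_j) / (u_j · u_j)) · u_j.

Step by step this gives:
  u_1 = (2, -1, -3, 2)
  u_2 = (2, -1, 3, 2)

Orthogonality check:
  u_2 · u_1 = 0 (should be 0)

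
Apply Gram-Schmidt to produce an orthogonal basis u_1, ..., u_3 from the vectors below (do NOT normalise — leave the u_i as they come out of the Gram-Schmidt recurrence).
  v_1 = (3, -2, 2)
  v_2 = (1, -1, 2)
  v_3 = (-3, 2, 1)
Orthogonal basis:
  u_1 = (3, -2, 2)
  u_2 = (-10/17, 1/17, 16/17)
  u_3 = (2/7, 4/7, 1/7)

Apply the Gram-Schmidt recurrence
  u_1 = v_1
  u_i = v_i − Σ_{j<i} ((v_i · u_j) / (u_j · u_j)) · u_j.

Step by step this gives:
  u_1 = (3, -2, 2)
  u_2 = (-10/17, 1/17, 16/17)
  u_3 = (2/7, 4/7, 1/7)

Orthogonality check:
  u_2 · u_1 = 0 (should be 0)
  u_3 · u_1 = 0 (should be 0)
  u_3 · u_2 = 0 (should be 0)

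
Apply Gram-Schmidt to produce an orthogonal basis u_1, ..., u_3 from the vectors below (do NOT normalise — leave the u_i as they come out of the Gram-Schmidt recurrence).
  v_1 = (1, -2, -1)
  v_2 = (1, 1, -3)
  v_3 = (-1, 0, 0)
Orthogonal basis:
  u_1 = (1, -2, -1)
  u_2 = (2/3, 5/3, -8/3)
  u_3 = (-49/62, -7/31, -21/62)

Apply the Gram-Schmidt recurrence
  u_1 = v_1
  u_i = v_i − Σ_{j<i} ((v_i · u_j) / (u_j · u_j)) · u_j.

Step by step this gives:
  u_1 = (1, -2, -1)
  u_2 = (2/3, 5/3, -8/3)
  u_3 = (-49/62, -7/31, -21/62)

Orthogonality check:
  u_2 · u_1 = 0 (should be 0)
  u_3 · u_1 = 0 (should be 0)
  u_3 · u_2 = 0 (should be 0)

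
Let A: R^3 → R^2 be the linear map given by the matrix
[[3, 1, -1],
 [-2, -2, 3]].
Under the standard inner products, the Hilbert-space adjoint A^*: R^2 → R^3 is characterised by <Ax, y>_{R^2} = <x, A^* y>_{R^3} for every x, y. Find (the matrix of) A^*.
A^* = A^T =
[[3, -2],
 [1, -2],
 [-1, 3]]

For real matrices with standard dot products, the defining identity <Ax, y> = <x, A^* y> gives (Ax)^T y = x^T (A^*) y, i.e. x^T A^T y = x^T (A^*) y. Since this holds for all x, y, we must have A^* = A^T. Therefore
A^* =
[[3, -2],
 [1, -2],
 [-1, 3]].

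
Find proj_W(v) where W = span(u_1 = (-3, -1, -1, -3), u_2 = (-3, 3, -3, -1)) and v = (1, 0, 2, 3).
proj_W(v) = (30/13, 1/13, 29/26, 51/26)

Set up U = [u_1 | ... | u_2] ∈ R^(4×2). The projector onto W = col(U) is P = U (U^T U)^(-1) U^T.
Compute U^T U =
  [20, 12]
  [12, 28],
and U^T v = (-14, -12).
Solve U^T U · c = U^T v for the coefficients: c = (-31/52, -9/52). The projection is proj_W(v) = U c.
Check: (v - proj_W(v)) · u_1 = 0  (should be 0).
Check: (v - proj_W(v)) · u_2 = 0  (should be 0).
Result: proj_W(v) = (30/13, 1/13, 29/26, 51/26).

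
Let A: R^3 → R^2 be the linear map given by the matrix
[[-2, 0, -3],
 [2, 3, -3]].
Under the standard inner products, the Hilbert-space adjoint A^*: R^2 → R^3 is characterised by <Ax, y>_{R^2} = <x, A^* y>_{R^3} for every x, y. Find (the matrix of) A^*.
A^* = A^T =
[[-2, 2],
 [0, 3],
 [-3, -3]]

For real matrices with standard dot products, the defining identity <Ax, y> = <x, A^* y> gives (Ax)^T y = x^T (A^*) y, i.e. x^T A^T y = x^T (A^*) y. Since this holds for all x, y, we must have A^* = A^T. Therefore
A^* =
[[-2, 2],
 [0, 3],
 [-3, -3]].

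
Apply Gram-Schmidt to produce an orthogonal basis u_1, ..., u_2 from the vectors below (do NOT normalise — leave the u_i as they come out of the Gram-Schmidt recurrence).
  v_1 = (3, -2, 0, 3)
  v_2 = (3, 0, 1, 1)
Orthogonal basis:
  u_1 = (3, -2, 0, 3)
  u_2 = (15/11, 12/11, 1, -7/11)

Apply the Gram-Schmidt recurrence
  u_1 = v_1
  u_i = v_i − Σ_{j<i} ((v_i · u_j) / (u_j · u_j)) · u_j.

Step by step this gives:
  u_1 = (3, -2, 0, 3)
  u_2 = (15/11, 12/11, 1, -7/11)

Orthogonality check:
  u_2 · u_1 = 0 (should be 0)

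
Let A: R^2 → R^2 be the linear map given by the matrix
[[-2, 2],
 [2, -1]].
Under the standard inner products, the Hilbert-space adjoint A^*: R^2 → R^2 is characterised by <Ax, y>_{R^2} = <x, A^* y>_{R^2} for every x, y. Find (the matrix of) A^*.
A^* = A^T =
[[-2, 2],
 [2, -1]]

For real matrices with standard dot products, the defining identity <Ax, y> = <x, A^* y> gives (Ax)^T y = x^T (A^*) y, i.e. x^T A^T y = x^T (A^*) y. Since this holds for all x, y, we must have A^* = A^T. Therefore
A^* =
[[-2, 2],
 [2, -1]].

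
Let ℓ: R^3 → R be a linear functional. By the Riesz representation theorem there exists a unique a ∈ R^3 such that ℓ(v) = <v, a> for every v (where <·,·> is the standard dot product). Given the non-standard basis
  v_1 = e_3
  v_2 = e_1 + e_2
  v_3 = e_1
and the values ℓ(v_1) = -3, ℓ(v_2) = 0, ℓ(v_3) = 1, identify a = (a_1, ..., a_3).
a = (1, -1, -3)

Write a = (a_1, ..., a_3) in the standard basis. For each basis vector v_i, ℓ(v_i) = <v_i, a> is a linear equation in the a_j's. Collect the n equations into a matrix system V a = ℓ, where row i of V is v_i (expressed in the standard basis). Since V is invertible (lower-triangular with 1s on the diagonal, up to permutation), solve by back-substitution:
  V =
[[0, 0, 1],
 [1, 1, 0],
 [1, 0, 0]]
  V a = (-3, 0, 1)
Solving gives a = (1, -1, -3).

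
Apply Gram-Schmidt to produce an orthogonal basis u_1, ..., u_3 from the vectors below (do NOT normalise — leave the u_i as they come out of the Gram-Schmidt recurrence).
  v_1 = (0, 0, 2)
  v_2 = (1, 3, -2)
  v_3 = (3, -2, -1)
Orthogonal basis:
  u_1 = (0, 0, 2)
  u_2 = (1, 3, 0)
  u_3 = (33/10, -11/10, 0)

Apply the Gram-Schmidt recurrence
  u_1 = v_1
  u_i = v_i − Σ_{j<i} ((v_i · u_j) / (u_j · u_j)) · u_j.

Step by step this gives:
  u_1 = (0, 0, 2)
  u_2 = (1, 3, 0)
  u_3 = (33/10, -11/10, 0)

Orthogonality check:
  u_2 · u_1 = 0 (should be 0)
  u_3 · u_1 = 0 (should be 0)
  u_3 · u_2 = 0 (should be 0)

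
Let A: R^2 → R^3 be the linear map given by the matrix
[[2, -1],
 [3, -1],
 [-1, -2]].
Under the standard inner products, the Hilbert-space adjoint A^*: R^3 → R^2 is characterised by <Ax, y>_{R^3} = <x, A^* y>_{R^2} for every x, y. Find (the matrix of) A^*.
A^* = A^T =
[[2, 3, -1],
 [-1, -1, -2]]

For real matrices with standard dot products, the defining identity <Ax, y> = <x, A^* y> gives (Ax)^T y = x^T (A^*) y, i.e. x^T A^T y = x^T (A^*) y. Since this holds for all x, y, we must have A^* = A^T. Therefore
A^* =
[[2, 3, -1],
 [-1, -1, -2]].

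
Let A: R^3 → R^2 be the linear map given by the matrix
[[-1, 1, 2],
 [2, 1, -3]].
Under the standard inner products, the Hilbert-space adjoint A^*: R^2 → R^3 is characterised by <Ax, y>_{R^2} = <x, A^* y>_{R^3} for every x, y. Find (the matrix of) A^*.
A^* = A^T =
[[-1, 2],
 [1, 1],
 [2, -3]]

For real matrices with standard dot products, the defining identity <Ax, y> = <x, A^* y> gives (Ax)^T y = x^T (A^*) y, i.e. x^T A^T y = x^T (A^*) y. Since this holds for all x, y, we must have A^* = A^T. Therefore
A^* =
[[-1, 2],
 [1, 1],
 [2, -3]].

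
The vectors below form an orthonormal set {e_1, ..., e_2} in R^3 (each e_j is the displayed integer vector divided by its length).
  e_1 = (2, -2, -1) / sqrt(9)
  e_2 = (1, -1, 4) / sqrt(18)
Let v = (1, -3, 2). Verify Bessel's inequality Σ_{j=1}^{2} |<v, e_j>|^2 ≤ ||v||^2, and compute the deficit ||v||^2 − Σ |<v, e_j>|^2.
Σ |<v, e_j>|^2 = 12; ||v||^2 = 14; deficit = 2

Write each e_j = u_j / sqrt(<u_j, u_j>) where u_j is the displayed integer vector. Then <v, e_j> = <v, u_j> / sqrt(<u_j, u_j>), so |<v, e_j>|^2 = <v, u_j>^2 / <u_j, u_j>.
Coefficients: <v, e_1> = 6/sqrt(9), <v, e_2> = 12/sqrt(18).
Square and sum: Σ |<v, e_j>|^2 = 12.
Compute ||v||^2 = v·v = 14.
Deficit = 14 − 12 = 2 ≥ 0, confirming Bessel's inequality. (The deficit equals ||v − Σ <v,e_j> e_j||^2, the squared distance from v to span{e_j}.)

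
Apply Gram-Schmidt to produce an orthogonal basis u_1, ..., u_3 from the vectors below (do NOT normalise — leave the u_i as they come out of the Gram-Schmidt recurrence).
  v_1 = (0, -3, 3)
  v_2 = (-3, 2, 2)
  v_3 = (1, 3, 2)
Orthogonal basis:
  u_1 = (0, -3, 3)
  u_2 = (-3, 2, 2)
  u_3 = (38/17, 57/34, 57/34)

Apply the Gram-Schmidt recurrence
  u_1 = v_1
  u_i = v_i − Σ_{j<i} ((v_i · u_j) / (u_j · u_j)) · u_j.

Step by step this gives:
  u_1 = (0, -3, 3)
  u_2 = (-3, 2, 2)
  u_3 = (38/17, 57/34, 57/34)

Orthogonality check:
  u_2 · u_1 = 0 (should be 0)
  u_3 · u_1 = 0 (should be 0)
  u_3 · u_2 = 0 (should be 0)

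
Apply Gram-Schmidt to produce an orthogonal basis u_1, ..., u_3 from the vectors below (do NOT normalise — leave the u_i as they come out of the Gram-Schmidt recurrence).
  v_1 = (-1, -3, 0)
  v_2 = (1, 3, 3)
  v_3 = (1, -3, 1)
Orthogonal basis:
  u_1 = (-1, -3, 0)
  u_2 = (0, 0, 3)
  u_3 = (9/5, -3/5, 0)

Apply the Gram-Schmidt recurrence
  u_1 = v_1
  u_i = v_i − Σ_{j<i} ((v_i · u_j) / (u_j · u_j)) · u_j.

Step by step this gives:
  u_1 = (-1, -3, 0)
  u_2 = (0, 0, 3)
  u_3 = (9/5, -3/5, 0)

Orthogonality check:
  u_2 · u_1 = 0 (should be 0)
  u_3 · u_1 = 0 (should be 0)
  u_3 · u_2 = 0 (should be 0)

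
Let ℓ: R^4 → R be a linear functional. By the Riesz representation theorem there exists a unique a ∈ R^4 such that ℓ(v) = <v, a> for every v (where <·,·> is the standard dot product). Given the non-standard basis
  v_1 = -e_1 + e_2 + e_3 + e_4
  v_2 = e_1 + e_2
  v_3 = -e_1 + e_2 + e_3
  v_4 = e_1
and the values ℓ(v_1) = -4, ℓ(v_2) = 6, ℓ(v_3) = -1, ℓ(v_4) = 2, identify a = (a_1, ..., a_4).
a = (2, 4, -3, -3)

Write a = (a_1, ..., a_4) in the standard basis. For each basis vector v_i, ℓ(v_i) = <v_i, a> is a linear equation in the a_j's. Collect the n equations into a matrix system V a = ℓ, where row i of V is v_i (expressed in the standard basis). Since V is invertible (lower-triangular with 1s on the diagonal, up to permutation), solve by back-substitution:
  V =
[[-1, 1, 1, 1],
 [1, 1, 0, 0],
 [-1, 1, 1, 0],
 [1, 0, 0, 0]]
  V a = (-4, 6, -1, 2)
Solving gives a = (2, 4, -3, -3).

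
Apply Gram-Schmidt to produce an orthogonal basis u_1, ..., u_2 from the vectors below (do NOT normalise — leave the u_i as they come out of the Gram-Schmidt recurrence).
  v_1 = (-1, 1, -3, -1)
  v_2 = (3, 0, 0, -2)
Orthogonal basis:
  u_1 = (-1, 1, -3, -1)
  u_2 = (35/12, 1/12, -1/4, -25/12)

Apply the Gram-Schmidt recurrence
  u_1 = v_1
  u_i = v_i − Σ_{j<i} ((v_i · u_j) / (u_j · u_j)) · u_j.

Step by step this gives:
  u_1 = (-1, 1, -3, -1)
  u_2 = (35/12, 1/12, -1/4, -25/12)

Orthogonality check:
  u_2 · u_1 = 0 (should be 0)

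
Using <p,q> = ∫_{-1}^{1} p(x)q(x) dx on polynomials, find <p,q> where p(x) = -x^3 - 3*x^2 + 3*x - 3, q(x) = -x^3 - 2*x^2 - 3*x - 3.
<p,q> = 864/35

Expand the product: p(x)·q(x) = x^6 + 5*x^5 + 6*x^4 + 9*x^3 + 6*x^2 + 9.
∫_{-1}^{1} of each monomial x^k gives [2/(k+1) if k even, 0 if k odd]. Integrating term-by-term (or equivalently evaluating the antiderivative F(x) = x^7/7 + 5*x^6/6 + 6*x^5/5 + 9*x^4/4 + 2*x^3 + 9*x at the endpoints):
  F(1) − F(−1) = 6479/420 − (-3889/420) = 864/35.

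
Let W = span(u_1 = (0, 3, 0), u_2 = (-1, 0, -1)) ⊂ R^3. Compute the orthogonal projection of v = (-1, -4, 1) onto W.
proj_W(v) = (0, -4, 0)

Set up U = [u_1 | ... | u_2] ∈ R^(3×2). The projector onto W = col(U) is P = U (U^T U)^(-1) U^T.
Compute U^T U =
  [9, 0]
  [0, 2],
and U^T v = (-12, 0).
Solve U^T U · c = U^T v for the coefficients: c = (-4/3, 0). The projection is proj_W(v) = U c.
Check: (v - proj_W(v)) · u_1 = 0  (should be 0).
Check: (v - proj_W(v)) · u_2 = 0  (should be 0).
Result: proj_W(v) = (0, -4, 0).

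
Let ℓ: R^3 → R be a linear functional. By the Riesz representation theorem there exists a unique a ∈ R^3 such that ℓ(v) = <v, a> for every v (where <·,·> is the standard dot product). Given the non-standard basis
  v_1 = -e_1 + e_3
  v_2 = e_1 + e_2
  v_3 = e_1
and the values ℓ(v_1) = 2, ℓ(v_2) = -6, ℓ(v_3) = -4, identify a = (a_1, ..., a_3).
a = (-4, -2, -2)

Write a = (a_1, ..., a_3) in the standard basis. For each basis vector v_i, ℓ(v_i) = <v_i, a> is a linear equation in the a_j's. Collect the n equations into a matrix system V a = ℓ, where row i of V is v_i (expressed in the standard basis). Since V is invertible (lower-triangular with 1s on the diagonal, up to permutation), solve by back-substitution:
  V =
[[-1, 0, 1],
 [1, 1, 0],
 [1, 0, 0]]
  V a = (2, -6, -4)
Solving gives a = (-4, -2, -2).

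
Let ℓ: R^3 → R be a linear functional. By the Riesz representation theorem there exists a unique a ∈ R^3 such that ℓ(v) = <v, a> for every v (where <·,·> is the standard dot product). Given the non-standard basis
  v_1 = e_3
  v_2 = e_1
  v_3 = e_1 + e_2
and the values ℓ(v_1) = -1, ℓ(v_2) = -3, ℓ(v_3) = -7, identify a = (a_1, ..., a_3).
a = (-3, -4, -1)

Write a = (a_1, ..., a_3) in the standard basis. For each basis vector v_i, ℓ(v_i) = <v_i, a> is a linear equation in the a_j's. Collect the n equations into a matrix system V a = ℓ, where row i of V is v_i (expressed in the standard basis). Since V is invertible (lower-triangular with 1s on the diagonal, up to permutation), solve by back-substitution:
  V =
[[0, 0, 1],
 [1, 0, 0],
 [1, 1, 0]]
  V a = (-1, -3, -7)
Solving gives a = (-3, -4, -1).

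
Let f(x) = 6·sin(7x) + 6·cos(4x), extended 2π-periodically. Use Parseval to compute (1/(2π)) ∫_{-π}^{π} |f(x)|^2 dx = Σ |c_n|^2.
Σ |c_n|^2 = 36

Expand |f|^2 and use orthogonality of {sin(nx), cos(mx)} on [-π, π]:
  ∫_{-π}^{π} sin(nx)^2 dx = π, ∫ cos(mx)^2 dx = π, and cross terms integrate to 0.
So ∫_{-π}^{π} f(x)^2 dx = 6^2 · π + 6^2 · π = (36 + 36)π.
Divide by 2π: (36 + 36)/2 = 36.
By Parseval, this equals Σ |c_n|^2.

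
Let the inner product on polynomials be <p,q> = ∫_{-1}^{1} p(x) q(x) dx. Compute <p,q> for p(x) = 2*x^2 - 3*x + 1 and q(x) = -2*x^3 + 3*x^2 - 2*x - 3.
<p,q> = 4/5

Expand the product: p(x)·q(x) = -4*x^5 + 12*x^4 - 15*x^3 + 3*x^2 + 7*x - 3.
∫_{-1}^{1} of each monomial x^k gives [2/(k+1) if k even, 0 if k odd]. Integrating term-by-term (or equivalently evaluating the antiderivative F(x) = -2*x^6/3 + 12*x^5/5 - 15*x^4/4 + x^3 + 7*x^2/2 - 3*x at the endpoints):
  F(1) − F(−1) = -31/60 − (-79/60) = 4/5.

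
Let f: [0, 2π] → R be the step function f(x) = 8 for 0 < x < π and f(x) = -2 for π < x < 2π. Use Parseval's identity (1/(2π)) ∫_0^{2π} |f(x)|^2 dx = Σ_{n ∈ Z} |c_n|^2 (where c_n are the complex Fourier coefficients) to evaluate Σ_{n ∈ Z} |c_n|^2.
Σ |c_n|^2 = 34

Parseval equates the L^2 energy of f (normalised by 1/(2π)) with the ℓ^2 sum of its Fourier coefficients: (1/(2π)) ∫_0^{2π} |f|^2 = Σ |c_n|^2.
Compute the left side: (1/(2π)) [∫_0^π 8^2 dx + ∫_π^{2π} (-2)^2 dx] = (1/(2π)) · (64π + 4π) = (64 + 4)/2 = 34.
So Σ_{n ∈ Z} |c_n|^2 = 34.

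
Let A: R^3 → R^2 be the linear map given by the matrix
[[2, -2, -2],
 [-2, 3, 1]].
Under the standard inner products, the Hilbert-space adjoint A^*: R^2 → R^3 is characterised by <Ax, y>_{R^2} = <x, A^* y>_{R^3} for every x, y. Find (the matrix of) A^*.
A^* = A^T =
[[2, -2],
 [-2, 3],
 [-2, 1]]

For real matrices with standard dot products, the defining identity <Ax, y> = <x, A^* y> gives (Ax)^T y = x^T (A^*) y, i.e. x^T A^T y = x^T (A^*) y. Since this holds for all x, y, we must have A^* = A^T. Therefore
A^* =
[[2, -2],
 [-2, 3],
 [-2, 1]].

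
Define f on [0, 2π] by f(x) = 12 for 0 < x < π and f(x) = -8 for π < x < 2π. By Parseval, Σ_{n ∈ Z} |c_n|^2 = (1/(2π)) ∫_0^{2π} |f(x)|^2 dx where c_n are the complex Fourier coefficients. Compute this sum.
Σ |c_n|^2 = 104

Parseval equates the L^2 energy of f (normalised by 1/(2π)) with the ℓ^2 sum of its Fourier coefficients: (1/(2π)) ∫_0^{2π} |f|^2 = Σ |c_n|^2.
Compute the left side: (1/(2π)) [∫_0^π 12^2 dx + ∫_π^{2π} (-8)^2 dx] = (1/(2π)) · (144π + 64π) = (144 + 64)/2 = 104.
So Σ_{n ∈ Z} |c_n|^2 = 104.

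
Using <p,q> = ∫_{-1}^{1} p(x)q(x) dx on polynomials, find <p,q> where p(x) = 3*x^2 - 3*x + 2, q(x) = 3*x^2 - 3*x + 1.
<p,q> = 98/5

Expand the product: p(x)·q(x) = 9*x^4 - 18*x^3 + 18*x^2 - 9*x + 2.
∫_{-1}^{1} of each monomial x^k gives [2/(k+1) if k even, 0 if k odd]. Integrating term-by-term (or equivalently evaluating the antiderivative F(x) = 9*x^5/5 - 9*x^4/2 + 6*x^3 - 9*x^2/2 + 2*x at the endpoints):
  F(1) − F(−1) = 4/5 − (-94/5) = 98/5.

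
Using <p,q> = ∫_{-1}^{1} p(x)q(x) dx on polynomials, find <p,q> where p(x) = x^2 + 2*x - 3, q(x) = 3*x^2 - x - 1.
<p,q> = -4/5

Expand the product: p(x)·q(x) = 3*x^4 + 5*x^3 - 12*x^2 + x + 3.
∫_{-1}^{1} of each monomial x^k gives [2/(k+1) if k even, 0 if k odd]. Integrating term-by-term (or equivalently evaluating the antiderivative F(x) = 3*x^5/5 + 5*x^4/4 - 4*x^3 + x^2/2 + 3*x at the endpoints):
  F(1) − F(−1) = 27/20 − (43/20) = -4/5.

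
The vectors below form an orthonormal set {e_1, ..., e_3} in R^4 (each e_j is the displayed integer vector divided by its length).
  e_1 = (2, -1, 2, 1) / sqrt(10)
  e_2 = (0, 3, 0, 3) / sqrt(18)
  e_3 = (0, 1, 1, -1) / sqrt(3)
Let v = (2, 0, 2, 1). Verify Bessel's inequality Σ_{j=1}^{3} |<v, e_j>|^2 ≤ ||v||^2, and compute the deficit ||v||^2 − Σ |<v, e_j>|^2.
Σ |<v, e_j>|^2 = 134/15; ||v||^2 = 9; deficit = 1/15

Write each e_j = u_j / sqrt(<u_j, u_j>) where u_j is the displayed integer vector. Then <v, e_j> = <v, u_j> / sqrt(<u_j, u_j>), so |<v, e_j>|^2 = <v, u_j>^2 / <u_j, u_j>.
Coefficients: <v, e_1> = 9/sqrt(10), <v, e_2> = 3/sqrt(18), <v, e_3> = 1/sqrt(3).
Square and sum: Σ |<v, e_j>|^2 = 134/15.
Compute ||v||^2 = v·v = 9.
Deficit = 9 − 134/15 = 1/15 ≥ 0, confirming Bessel's inequality. (The deficit equals ||v − Σ <v,e_j> e_j||^2, the squared distance from v to span{e_j}.)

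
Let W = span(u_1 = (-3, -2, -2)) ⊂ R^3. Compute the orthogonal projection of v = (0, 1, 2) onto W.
proj_W(v) = (18/17, 12/17, 12/17)

Set up U = [u_1 | ... | u_1] ∈ R^(3×1). The projector onto W = col(U) is P = U (U^T U)^(-1) U^T.
Compute U^T U =
  [17],
and U^T v = (-6).
Solve U^T U · c = U^T v for the coefficients: c = (-6/17). The projection is proj_W(v) = U c.
Check: (v - proj_W(v)) · u_1 = 0  (should be 0).
Result: proj_W(v) = (18/17, 12/17, 12/17).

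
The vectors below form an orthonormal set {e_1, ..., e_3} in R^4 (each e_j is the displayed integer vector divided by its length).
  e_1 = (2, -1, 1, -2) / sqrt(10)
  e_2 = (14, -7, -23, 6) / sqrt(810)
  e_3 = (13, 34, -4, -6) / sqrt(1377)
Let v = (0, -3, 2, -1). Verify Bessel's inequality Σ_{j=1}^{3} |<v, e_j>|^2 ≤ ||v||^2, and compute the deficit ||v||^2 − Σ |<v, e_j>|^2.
Σ |<v, e_j>|^2 = 237/17; ||v||^2 = 14; deficit = 1/17

Write each e_j = u_j / sqrt(<u_j, u_j>) where u_j is the displayed integer vector. Then <v, e_j> = <v, u_j> / sqrt(<u_j, u_j>), so |<v, e_j>|^2 = <v, u_j>^2 / <u_j, u_j>.
Coefficients: <v, e_1> = 7/sqrt(10), <v, e_2> = -31/sqrt(810), <v, e_3> = -104/sqrt(1377).
Square and sum: Σ |<v, e_j>|^2 = 237/17.
Compute ||v||^2 = v·v = 14.
Deficit = 14 − 237/17 = 1/17 ≥ 0, confirming Bessel's inequality. (The deficit equals ||v − Σ <v,e_j> e_j||^2, the squared distance from v to span{e_j}.)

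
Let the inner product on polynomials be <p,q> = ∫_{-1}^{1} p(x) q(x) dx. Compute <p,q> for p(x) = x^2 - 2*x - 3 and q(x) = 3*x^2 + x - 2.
<p,q> = 68/15

Expand the product: p(x)·q(x) = 3*x^4 - 5*x^3 - 13*x^2 + x + 6.
∫_{-1}^{1} of each monomial x^k gives [2/(k+1) if k even, 0 if k odd]. Integrating term-by-term (or equivalently evaluating the antiderivative F(x) = 3*x^5/5 - 5*x^4/4 - 13*x^3/3 + x^2/2 + 6*x at the endpoints):
  F(1) − F(−1) = 91/60 − (-181/60) = 68/15.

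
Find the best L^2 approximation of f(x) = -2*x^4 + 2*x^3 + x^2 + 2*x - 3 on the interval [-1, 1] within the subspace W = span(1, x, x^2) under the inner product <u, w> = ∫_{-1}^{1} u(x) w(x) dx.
g(x) = -5*x^2/7 + 16*x/5 - 99/35

The best approximation g ∈ W is the orthogonal projection of f onto W. Writing g = a_0 + a_1 x + a_2 x^2, the coefficients solve the normal equations G · a = b where
  G_{ij} = <φ_i, φ_j> and b_i = <f, φ_i>, with φ_0 = 1, φ_1 = x, φ_2 = x^2.
G =
  [2, 0, 2/3]
  [0, 2/3, 0]
  [2/3, 0, 2/5],
b = (-92/15, 32/15, -76/35).
Solving gives a_0 = -99/35, a_1 = 16/5, a_2 = -5/7, so
  g(x) = -5*x^2/7 + 16*x/5 - 99/35.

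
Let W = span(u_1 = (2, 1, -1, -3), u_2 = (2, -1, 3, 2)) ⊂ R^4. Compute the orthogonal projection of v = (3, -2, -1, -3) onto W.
proj_W(v) = (35/13, 59/78, -1/6, -100/39)

Set up U = [u_1 | ... | u_2] ∈ R^(4×2). The projector onto W = col(U) is P = U (U^T U)^(-1) U^T.
Compute U^T U =
  [15, -6]
  [-6, 18],
and U^T v = (14, -1).
Solve U^T U · c = U^T v for the coefficients: c = (41/39, 23/78). The projection is proj_W(v) = U c.
Check: (v - proj_W(v)) · u_1 = 0  (should be 0).
Check: (v - proj_W(v)) · u_2 = 0  (should be 0).
Result: proj_W(v) = (35/13, 59/78, -1/6, -100/39).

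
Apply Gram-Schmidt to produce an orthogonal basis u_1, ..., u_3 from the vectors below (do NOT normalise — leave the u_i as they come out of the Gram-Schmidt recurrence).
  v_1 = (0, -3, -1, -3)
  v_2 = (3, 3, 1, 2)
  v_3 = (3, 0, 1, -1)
Orthogonal basis:
  u_1 = (0, -3, -1, -3)
  u_2 = (3, 9/19, 3/19, -10/19)
  u_3 = (-9/181, -30/181, 171/181, -27/181)

Apply the Gram-Schmidt recurrence
  u_1 = v_1
  u_i = v_i − Σ_{j<i} ((v_i · u_j) / (u_j · u_j)) · u_j.

Step by step this gives:
  u_1 = (0, -3, -1, -3)
  u_2 = (3, 9/19, 3/19, -10/19)
  u_3 = (-9/181, -30/181, 171/181, -27/181)

Orthogonality check:
  u_2 · u_1 = 0 (should be 0)
  u_3 · u_1 = 0 (should be 0)
  u_3 · u_2 = 0 (should be 0)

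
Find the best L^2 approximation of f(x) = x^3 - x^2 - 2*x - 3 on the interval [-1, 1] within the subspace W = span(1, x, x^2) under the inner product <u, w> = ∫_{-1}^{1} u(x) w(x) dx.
g(x) = -x^2 - 7*x/5 - 3

The best approximation g ∈ W is the orthogonal projection of f onto W. Writing g = a_0 + a_1 x + a_2 x^2, the coefficients solve the normal equations G · a = b where
  G_{ij} = <φ_i, φ_j> and b_i = <f, φ_i>, with φ_0 = 1, φ_1 = x, φ_2 = x^2.
G =
  [2, 0, 2/3]
  [0, 2/3, 0]
  [2/3, 0, 2/5],
b = (-20/3, -14/15, -12/5).
Solving gives a_0 = -3, a_1 = -7/5, a_2 = -1, so
  g(x) = -x^2 - 7*x/5 - 3.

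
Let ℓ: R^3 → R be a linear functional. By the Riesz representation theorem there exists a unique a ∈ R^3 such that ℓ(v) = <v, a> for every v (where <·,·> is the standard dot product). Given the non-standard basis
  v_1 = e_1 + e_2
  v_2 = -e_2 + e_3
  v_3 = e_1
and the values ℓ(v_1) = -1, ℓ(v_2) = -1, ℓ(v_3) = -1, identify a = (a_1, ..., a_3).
a = (-1, 0, -1)

Write a = (a_1, ..., a_3) in the standard basis. For each basis vector v_i, ℓ(v_i) = <v_i, a> is a linear equation in the a_j's. Collect the n equations into a matrix system V a = ℓ, where row i of V is v_i (expressed in the standard basis). Since V is invertible (lower-triangular with 1s on the diagonal, up to permutation), solve by back-substitution:
  V =
[[1, 1, 0],
 [0, -1, 1],
 [1, 0, 0]]
  V a = (-1, -1, -1)
Solving gives a = (-1, 0, -1).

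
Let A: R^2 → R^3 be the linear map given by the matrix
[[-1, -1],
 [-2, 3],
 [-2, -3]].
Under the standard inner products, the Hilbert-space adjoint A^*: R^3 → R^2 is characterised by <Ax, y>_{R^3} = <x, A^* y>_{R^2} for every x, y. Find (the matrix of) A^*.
A^* = A^T =
[[-1, -2, -2],
 [-1, 3, -3]]

For real matrices with standard dot products, the defining identity <Ax, y> = <x, A^* y> gives (Ax)^T y = x^T (A^*) y, i.e. x^T A^T y = x^T (A^*) y. Since this holds for all x, y, we must have A^* = A^T. Therefore
A^* =
[[-1, -2, -2],
 [-1, 3, -3]].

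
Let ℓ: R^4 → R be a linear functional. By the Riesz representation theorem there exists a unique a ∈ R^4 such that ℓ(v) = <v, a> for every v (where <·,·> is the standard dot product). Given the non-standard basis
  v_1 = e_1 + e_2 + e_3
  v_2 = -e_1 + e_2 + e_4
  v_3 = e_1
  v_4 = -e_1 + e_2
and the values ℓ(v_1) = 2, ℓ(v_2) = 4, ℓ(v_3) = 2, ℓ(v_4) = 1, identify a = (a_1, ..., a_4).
a = (2, 3, -3, 3)

Write a = (a_1, ..., a_4) in the standard basis. For each basis vector v_i, ℓ(v_i) = <v_i, a> is a linear equation in the a_j's. Collect the n equations into a matrix system V a = ℓ, where row i of V is v_i (expressed in the standard basis). Since V is invertible (lower-triangular with 1s on the diagonal, up to permutation), solve by back-substitution:
  V =
[[1, 1, 1, 0],
 [-1, 1, 0, 1],
 [1, 0, 0, 0],
 [-1, 1, 0, 0]]
  V a = (2, 4, 2, 1)
Solving gives a = (2, 3, -3, 3).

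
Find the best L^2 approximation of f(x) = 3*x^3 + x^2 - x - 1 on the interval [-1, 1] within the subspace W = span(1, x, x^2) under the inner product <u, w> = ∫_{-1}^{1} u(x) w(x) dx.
g(x) = x^2 + 4*x/5 - 1

The best approximation g ∈ W is the orthogonal projection of f onto W. Writing g = a_0 + a_1 x + a_2 x^2, the coefficients solve the normal equations G · a = b where
  G_{ij} = <φ_i, φ_j> and b_i = <f, φ_i>, with φ_0 = 1, φ_1 = x, φ_2 = x^2.
G =
  [2, 0, 2/3]
  [0, 2/3, 0]
  [2/3, 0, 2/5],
b = (-4/3, 8/15, -4/15).
Solving gives a_0 = -1, a_1 = 4/5, a_2 = 1, so
  g(x) = x^2 + 4*x/5 - 1.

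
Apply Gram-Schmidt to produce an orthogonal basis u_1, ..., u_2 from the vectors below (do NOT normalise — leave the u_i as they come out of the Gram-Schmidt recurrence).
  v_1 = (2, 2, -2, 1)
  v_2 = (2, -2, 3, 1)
Orthogonal basis:
  u_1 = (2, 2, -2, 1)
  u_2 = (36/13, -16/13, 29/13, 18/13)

Apply the Gram-Schmidt recurrence
  u_1 = v_1
  u_i = v_i − Σ_{j<i} ((v_i · u_j) / (u_j · u_j)) · u_j.

Step by step this gives:
  u_1 = (2, 2, -2, 1)
  u_2 = (36/13, -16/13, 29/13, 18/13)

Orthogonality check:
  u_2 · u_1 = 0 (should be 0)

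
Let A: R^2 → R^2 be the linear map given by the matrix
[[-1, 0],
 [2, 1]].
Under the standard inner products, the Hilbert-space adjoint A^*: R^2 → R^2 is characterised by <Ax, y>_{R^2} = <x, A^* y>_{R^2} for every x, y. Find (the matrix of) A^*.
A^* = A^T =
[[-1, 2],
 [0, 1]]

For real matrices with standard dot products, the defining identity <Ax, y> = <x, A^* y> gives (Ax)^T y = x^T (A^*) y, i.e. x^T A^T y = x^T (A^*) y. Since this holds for all x, y, we must have A^* = A^T. Therefore
A^* =
[[-1, 2],
 [0, 1]].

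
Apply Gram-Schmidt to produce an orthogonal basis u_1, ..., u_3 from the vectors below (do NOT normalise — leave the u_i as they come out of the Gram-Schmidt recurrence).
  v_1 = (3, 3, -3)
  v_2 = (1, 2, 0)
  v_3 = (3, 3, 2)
Orthogonal basis:
  u_1 = (3, 3, -3)
  u_2 = (0, 1, 1)
  u_3 = (5/3, -5/6, 5/6)

Apply the Gram-Schmidt recurrence
  u_1 = v_1
  u_i = v_i − Σ_{j<i} ((v_i · u_j) / (u_j · u_j)) · u_j.

Step by step this gives:
  u_1 = (3, 3, -3)
  u_2 = (0, 1, 1)
  u_3 = (5/3, -5/6, 5/6)

Orthogonality check:
  u_2 · u_1 = 0 (should be 0)
  u_3 · u_1 = 0 (should be 0)
  u_3 · u_2 = 0 (should be 0)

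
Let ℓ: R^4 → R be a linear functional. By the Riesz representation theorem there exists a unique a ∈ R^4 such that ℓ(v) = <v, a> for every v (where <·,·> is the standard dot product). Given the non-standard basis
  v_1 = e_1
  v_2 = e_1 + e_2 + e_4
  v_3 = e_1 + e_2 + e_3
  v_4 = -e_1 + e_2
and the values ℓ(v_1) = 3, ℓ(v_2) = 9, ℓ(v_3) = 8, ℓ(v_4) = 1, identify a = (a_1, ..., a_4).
a = (3, 4, 1, 2)

Write a = (a_1, ..., a_4) in the standard basis. For each basis vector v_i, ℓ(v_i) = <v_i, a> is a linear equation in the a_j's. Collect the n equations into a matrix system V a = ℓ, where row i of V is v_i (expressed in the standard basis). Since V is invertible (lower-triangular with 1s on the diagonal, up to permutation), solve by back-substitution:
  V =
[[1, 0, 0, 0],
 [1, 1, 0, 1],
 [1, 1, 1, 0],
 [-1, 1, 0, 0]]
  V a = (3, 9, 8, 1)
Solving gives a = (3, 4, 1, 2).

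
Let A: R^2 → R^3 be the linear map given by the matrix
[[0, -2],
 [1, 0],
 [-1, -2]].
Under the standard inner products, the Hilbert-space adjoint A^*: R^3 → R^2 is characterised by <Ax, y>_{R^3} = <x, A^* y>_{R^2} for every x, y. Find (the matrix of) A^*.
A^* = A^T =
[[0, 1, -1],
 [-2, 0, -2]]

For real matrices with standard dot products, the defining identity <Ax, y> = <x, A^* y> gives (Ax)^T y = x^T (A^*) y, i.e. x^T A^T y = x^T (A^*) y. Since this holds for all x, y, we must have A^* = A^T. Therefore
A^* =
[[0, 1, -1],
 [-2, 0, -2]].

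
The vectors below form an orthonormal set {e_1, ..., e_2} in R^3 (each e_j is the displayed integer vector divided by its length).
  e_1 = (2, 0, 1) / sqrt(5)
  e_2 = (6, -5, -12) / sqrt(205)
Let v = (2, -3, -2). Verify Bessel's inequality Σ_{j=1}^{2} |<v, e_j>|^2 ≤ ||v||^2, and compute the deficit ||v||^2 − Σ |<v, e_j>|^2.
Σ |<v, e_j>|^2 = 553/41; ||v||^2 = 17; deficit = 144/41

Write each e_j = u_j / sqrt(<u_j, u_j>) where u_j is the displayed integer vector. Then <v, e_j> = <v, u_j> / sqrt(<u_j, u_j>), so |<v, e_j>|^2 = <v, u_j>^2 / <u_j, u_j>.
Coefficients: <v, e_1> = 2/sqrt(5), <v, e_2> = 51/sqrt(205).
Square and sum: Σ |<v, e_j>|^2 = 553/41.
Compute ||v||^2 = v·v = 17.
Deficit = 17 − 553/41 = 144/41 ≥ 0, confirming Bessel's inequality. (The deficit equals ||v − Σ <v,e_j> e_j||^2, the squared distance from v to span{e_j}.)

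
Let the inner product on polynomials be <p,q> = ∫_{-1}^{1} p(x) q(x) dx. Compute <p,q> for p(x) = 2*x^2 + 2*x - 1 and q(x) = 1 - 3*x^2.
<p,q> = -16/15

Expand the product: p(x)·q(x) = -6*x^4 - 6*x^3 + 5*x^2 + 2*x - 1.
∫_{-1}^{1} of each monomial x^k gives [2/(k+1) if k even, 0 if k odd]. Integrating term-by-term (or equivalently evaluating the antiderivative F(x) = -6*x^5/5 - 3*x^4/2 + 5*x^3/3 + x^2 - x at the endpoints):
  F(1) − F(−1) = -31/30 − (1/30) = -16/15.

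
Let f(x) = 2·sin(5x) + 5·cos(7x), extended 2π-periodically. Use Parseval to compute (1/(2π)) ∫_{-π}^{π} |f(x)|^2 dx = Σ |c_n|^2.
Σ |c_n|^2 = 29/2

Expand |f|^2 and use orthogonality of {sin(nx), cos(mx)} on [-π, π]:
  ∫_{-π}^{π} sin(nx)^2 dx = π, ∫ cos(mx)^2 dx = π, and cross terms integrate to 0.
So ∫_{-π}^{π} f(x)^2 dx = 2^2 · π + 5^2 · π = (4 + 25)π.
Divide by 2π: (4 + 25)/2 = 29/2.
By Parseval, this equals Σ |c_n|^2.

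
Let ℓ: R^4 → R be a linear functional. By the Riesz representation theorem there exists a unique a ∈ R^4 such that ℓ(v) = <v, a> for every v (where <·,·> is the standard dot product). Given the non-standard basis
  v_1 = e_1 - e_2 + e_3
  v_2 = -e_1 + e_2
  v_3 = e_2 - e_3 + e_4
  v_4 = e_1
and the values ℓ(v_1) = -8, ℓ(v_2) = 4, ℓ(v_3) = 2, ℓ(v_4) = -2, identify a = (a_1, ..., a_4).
a = (-2, 2, -4, -4)

Write a = (a_1, ..., a_4) in the standard basis. For each basis vector v_i, ℓ(v_i) = <v_i, a> is a linear equation in the a_j's. Collect the n equations into a matrix system V a = ℓ, where row i of V is v_i (expressed in the standard basis). Since V is invertible (lower-triangular with 1s on the diagonal, up to permutation), solve by back-substitution:
  V =
[[1, -1, 1, 0],
 [-1, 1, 0, 0],
 [0, 1, -1, 1],
 [1, 0, 0, 0]]
  V a = (-8, 4, 2, -2)
Solving gives a = (-2, 2, -4, -4).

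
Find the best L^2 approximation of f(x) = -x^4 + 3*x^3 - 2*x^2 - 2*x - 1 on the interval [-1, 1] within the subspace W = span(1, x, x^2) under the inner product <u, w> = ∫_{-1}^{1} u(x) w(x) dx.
g(x) = -20*x^2/7 - x/5 - 32/35

The best approximation g ∈ W is the orthogonal projection of f onto W. Writing g = a_0 + a_1 x + a_2 x^2, the coefficients solve the normal equations G · a = b where
  G_{ij} = <φ_i, φ_j> and b_i = <f, φ_i>, with φ_0 = 1, φ_1 = x, φ_2 = x^2.
G =
  [2, 0, 2/3]
  [0, 2/3, 0]
  [2/3, 0, 2/5],
b = (-56/15, -2/15, -184/105).
Solving gives a_0 = -32/35, a_1 = -1/5, a_2 = -20/7, so
  g(x) = -20*x^2/7 - x/5 - 32/35.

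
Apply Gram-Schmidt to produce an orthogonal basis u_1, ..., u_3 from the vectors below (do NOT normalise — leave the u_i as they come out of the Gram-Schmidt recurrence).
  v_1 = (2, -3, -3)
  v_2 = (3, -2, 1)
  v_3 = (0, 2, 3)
Orthogonal basis:
  u_1 = (2, -3, -3)
  u_2 = (24/11, -17/22, 49/22)
  u_3 = (63/227, 77/227, -35/227)

Apply the Gram-Schmidt recurrence
  u_1 = v_1
  u_i = v_i − Σ_{j<i} ((v_i · u_j) / (u_j · u_j)) · u_j.

Step by step this gives:
  u_1 = (2, -3, -3)
  u_2 = (24/11, -17/22, 49/22)
  u_3 = (63/227, 77/227, -35/227)

Orthogonality check:
  u_2 · u_1 = 0 (should be 0)
  u_3 · u_1 = 0 (should be 0)
  u_3 · u_2 = 0 (should be 0)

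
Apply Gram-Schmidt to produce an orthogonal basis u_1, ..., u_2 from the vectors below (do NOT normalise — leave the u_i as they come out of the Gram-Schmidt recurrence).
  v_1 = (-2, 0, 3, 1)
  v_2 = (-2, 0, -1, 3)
Orthogonal basis:
  u_1 = (-2, 0, 3, 1)
  u_2 = (-10/7, 0, -13/7, 19/7)

Apply the Gram-Schmidt recurrence
  u_1 = v_1
  u_i = v_i − Σ_{j<i} ((v_i · u_j) / (u_j · u_j)) · u_j.

Step by step this gives:
  u_1 = (-2, 0, 3, 1)
  u_2 = (-10/7, 0, -13/7, 19/7)

Orthogonality check:
  u_2 · u_1 = 0 (should be 0)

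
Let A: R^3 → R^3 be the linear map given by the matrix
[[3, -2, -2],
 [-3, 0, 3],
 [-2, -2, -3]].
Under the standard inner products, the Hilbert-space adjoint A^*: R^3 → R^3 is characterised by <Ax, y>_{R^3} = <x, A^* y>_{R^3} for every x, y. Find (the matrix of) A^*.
A^* = A^T =
[[3, -3, -2],
 [-2, 0, -2],
 [-2, 3, -3]]

For real matrices with standard dot products, the defining identity <Ax, y> = <x, A^* y> gives (Ax)^T y = x^T (A^*) y, i.e. x^T A^T y = x^T (A^*) y. Since this holds for all x, y, we must have A^* = A^T. Therefore
A^* =
[[3, -3, -2],
 [-2, 0, -2],
 [-2, 3, -3]].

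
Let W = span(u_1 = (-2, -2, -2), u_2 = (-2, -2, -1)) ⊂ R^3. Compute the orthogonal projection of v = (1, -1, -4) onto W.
proj_W(v) = (0, 0, -4)

Set up U = [u_1 | ... | u_2] ∈ R^(3×2). The projector onto W = col(U) is P = U (U^T U)^(-1) U^T.
Compute U^T U =
  [12, 10]
  [10, 9],
and U^T v = (8, 4).
Solve U^T U · c = U^T v for the coefficients: c = (4, -4). The projection is proj_W(v) = U c.
Check: (v - proj_W(v)) · u_1 = 0  (should be 0).
Check: (v - proj_W(v)) · u_2 = 0  (should be 0).
Result: proj_W(v) = (0, 0, -4).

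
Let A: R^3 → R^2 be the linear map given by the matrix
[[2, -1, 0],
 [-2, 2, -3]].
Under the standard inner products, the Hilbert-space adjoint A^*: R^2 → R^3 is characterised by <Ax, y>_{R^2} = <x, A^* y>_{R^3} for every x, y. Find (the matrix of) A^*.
A^* = A^T =
[[2, -2],
 [-1, 2],
 [0, -3]]

For real matrices with standard dot products, the defining identity <Ax, y> = <x, A^* y> gives (Ax)^T y = x^T (A^*) y, i.e. x^T A^T y = x^T (A^*) y. Since this holds for all x, y, we must have A^* = A^T. Therefore
A^* =
[[2, -2],
 [-1, 2],
 [0, -3]].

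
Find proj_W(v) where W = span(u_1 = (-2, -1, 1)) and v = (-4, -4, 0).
proj_W(v) = (-4, -2, 2)

Set up U = [u_1 | ... | u_1] ∈ R^(3×1). The projector onto W = col(U) is P = U (U^T U)^(-1) U^T.
Compute U^T U =
  [6],
and U^T v = (12).
Solve U^T U · c = U^T v for the coefficients: c = (2). The projection is proj_W(v) = U c.
Check: (v - proj_W(v)) · u_1 = 0  (should be 0).
Result: proj_W(v) = (-4, -2, 2).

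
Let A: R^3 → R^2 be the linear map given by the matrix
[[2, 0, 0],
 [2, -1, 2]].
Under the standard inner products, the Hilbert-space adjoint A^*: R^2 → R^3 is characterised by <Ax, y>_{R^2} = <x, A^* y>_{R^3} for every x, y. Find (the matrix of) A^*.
A^* = A^T =
[[2, 2],
 [0, -1],
 [0, 2]]

For real matrices with standard dot products, the defining identity <Ax, y> = <x, A^* y> gives (Ax)^T y = x^T (A^*) y, i.e. x^T A^T y = x^T (A^*) y. Since this holds for all x, y, we must have A^* = A^T. Therefore
A^* =
[[2, 2],
 [0, -1],
 [0, 2]].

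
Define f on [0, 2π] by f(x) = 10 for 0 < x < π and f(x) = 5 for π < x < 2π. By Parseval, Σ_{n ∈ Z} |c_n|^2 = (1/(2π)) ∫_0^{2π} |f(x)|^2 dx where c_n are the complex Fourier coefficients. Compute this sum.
Σ |c_n|^2 = 125/2

Parseval equates the L^2 energy of f (normalised by 1/(2π)) with the ℓ^2 sum of its Fourier coefficients: (1/(2π)) ∫_0^{2π} |f|^2 = Σ |c_n|^2.
Compute the left side: (1/(2π)) [∫_0^π 10^2 dx + ∫_π^{2π} 5^2 dx] = (1/(2π)) · (100π + 25π) = (100 + 25)/2 = 125/2.
So Σ_{n ∈ Z} |c_n|^2 = 125/2.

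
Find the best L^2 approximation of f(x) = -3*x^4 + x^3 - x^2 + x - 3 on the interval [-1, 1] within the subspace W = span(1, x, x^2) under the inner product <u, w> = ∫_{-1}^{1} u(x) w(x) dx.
g(x) = -25*x^2/7 + 8*x/5 - 96/35

The best approximation g ∈ W is the orthogonal projection of f onto W. Writing g = a_0 + a_1 x + a_2 x^2, the coefficients solve the normal equations G · a = b where
  G_{ij} = <φ_i, φ_j> and b_i = <f, φ_i>, with φ_0 = 1, φ_1 = x, φ_2 = x^2.
G =
  [2, 0, 2/3]
  [0, 2/3, 0]
  [2/3, 0, 2/5],
b = (-118/15, 16/15, -114/35).
Solving gives a_0 = -96/35, a_1 = 8/5, a_2 = -25/7, so
  g(x) = -25*x^2/7 + 8*x/5 - 96/35.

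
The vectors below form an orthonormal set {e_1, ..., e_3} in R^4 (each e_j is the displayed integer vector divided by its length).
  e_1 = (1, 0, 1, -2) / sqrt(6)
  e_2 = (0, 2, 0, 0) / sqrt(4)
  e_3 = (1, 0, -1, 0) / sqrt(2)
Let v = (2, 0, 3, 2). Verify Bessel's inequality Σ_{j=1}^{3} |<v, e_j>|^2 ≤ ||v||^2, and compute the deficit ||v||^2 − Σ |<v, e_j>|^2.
Σ |<v, e_j>|^2 = 2/3; ||v||^2 = 17; deficit = 49/3

Write each e_j = u_j / sqrt(<u_j, u_j>) where u_j is the displayed integer vector. Then <v, e_j> = <v, u_j> / sqrt(<u_j, u_j>), so |<v, e_j>|^2 = <v, u_j>^2 / <u_j, u_j>.
Coefficients: <v, e_1> = 1/sqrt(6), <v, e_2> = 0/sqrt(4), <v, e_3> = -1/sqrt(2).
Square and sum: Σ |<v, e_j>|^2 = 2/3.
Compute ||v||^2 = v·v = 17.
Deficit = 17 − 2/3 = 49/3 ≥ 0, confirming Bessel's inequality. (The deficit equals ||v − Σ <v,e_j> e_j||^2, the squared distance from v to span{e_j}.)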